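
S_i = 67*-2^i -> [67, -134, 268, -536, 1072]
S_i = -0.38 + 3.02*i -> [-0.38, 2.64, 5.66, 8.68, 11.7]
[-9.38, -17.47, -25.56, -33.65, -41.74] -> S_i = -9.38 + -8.09*i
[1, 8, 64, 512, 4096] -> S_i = 1*8^i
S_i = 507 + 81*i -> [507, 588, 669, 750, 831]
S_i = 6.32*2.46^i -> [6.32, 15.55, 38.25, 94.09, 231.45]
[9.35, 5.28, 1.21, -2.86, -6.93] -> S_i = 9.35 + -4.07*i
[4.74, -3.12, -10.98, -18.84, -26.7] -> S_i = 4.74 + -7.86*i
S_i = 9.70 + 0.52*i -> [9.7, 10.22, 10.74, 11.26, 11.78]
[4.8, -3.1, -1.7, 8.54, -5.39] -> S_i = Random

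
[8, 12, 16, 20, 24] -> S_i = 8 + 4*i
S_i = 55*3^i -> [55, 165, 495, 1485, 4455]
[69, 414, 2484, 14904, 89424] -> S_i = 69*6^i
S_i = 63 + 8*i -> [63, 71, 79, 87, 95]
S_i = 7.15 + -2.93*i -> [7.15, 4.22, 1.29, -1.64, -4.57]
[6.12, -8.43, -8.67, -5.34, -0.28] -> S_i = Random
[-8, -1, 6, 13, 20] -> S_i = -8 + 7*i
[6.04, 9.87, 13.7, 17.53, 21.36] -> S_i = 6.04 + 3.83*i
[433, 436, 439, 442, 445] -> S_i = 433 + 3*i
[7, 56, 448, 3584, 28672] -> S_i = 7*8^i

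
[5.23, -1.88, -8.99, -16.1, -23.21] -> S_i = 5.23 + -7.11*i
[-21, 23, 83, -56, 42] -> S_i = Random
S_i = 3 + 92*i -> [3, 95, 187, 279, 371]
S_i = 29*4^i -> [29, 116, 464, 1856, 7424]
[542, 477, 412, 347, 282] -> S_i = 542 + -65*i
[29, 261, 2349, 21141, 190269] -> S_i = 29*9^i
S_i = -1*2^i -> [-1, -2, -4, -8, -16]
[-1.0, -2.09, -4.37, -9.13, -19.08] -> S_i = -1.00*2.09^i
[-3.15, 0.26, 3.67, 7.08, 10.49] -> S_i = -3.15 + 3.41*i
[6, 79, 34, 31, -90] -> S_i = Random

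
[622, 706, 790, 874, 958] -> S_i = 622 + 84*i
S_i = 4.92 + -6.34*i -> [4.92, -1.42, -7.76, -14.1, -20.44]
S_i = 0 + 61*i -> [0, 61, 122, 183, 244]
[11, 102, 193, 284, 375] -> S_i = 11 + 91*i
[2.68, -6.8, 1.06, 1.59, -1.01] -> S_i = Random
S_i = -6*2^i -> [-6, -12, -24, -48, -96]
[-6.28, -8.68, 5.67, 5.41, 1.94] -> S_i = Random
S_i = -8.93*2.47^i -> [-8.93, -22.06, -54.48, -134.57, -332.38]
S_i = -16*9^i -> [-16, -144, -1296, -11664, -104976]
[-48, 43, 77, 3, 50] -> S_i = Random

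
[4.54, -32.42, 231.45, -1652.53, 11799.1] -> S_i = 4.54*(-7.14)^i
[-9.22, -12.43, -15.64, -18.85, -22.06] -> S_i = -9.22 + -3.21*i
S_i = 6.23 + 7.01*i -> [6.23, 13.24, 20.25, 27.26, 34.27]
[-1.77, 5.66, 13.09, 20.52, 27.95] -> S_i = -1.77 + 7.43*i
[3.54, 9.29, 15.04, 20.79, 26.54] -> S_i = 3.54 + 5.75*i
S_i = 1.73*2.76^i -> [1.73, 4.77, 13.18, 36.37, 100.39]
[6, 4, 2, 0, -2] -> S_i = 6 + -2*i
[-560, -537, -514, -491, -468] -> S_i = -560 + 23*i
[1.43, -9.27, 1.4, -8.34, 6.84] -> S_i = Random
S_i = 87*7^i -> [87, 609, 4263, 29841, 208887]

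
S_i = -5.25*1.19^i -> [-5.25, -6.25, -7.43, -8.85, -10.53]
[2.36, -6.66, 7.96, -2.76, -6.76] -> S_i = Random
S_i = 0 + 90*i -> [0, 90, 180, 270, 360]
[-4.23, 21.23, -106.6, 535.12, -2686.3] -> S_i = -4.23*(-5.02)^i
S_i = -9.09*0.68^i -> [-9.09, -6.18, -4.2, -2.86, -1.94]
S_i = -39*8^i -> [-39, -312, -2496, -19968, -159744]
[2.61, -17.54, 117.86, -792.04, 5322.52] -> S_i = 2.61*(-6.72)^i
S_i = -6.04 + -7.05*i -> [-6.04, -13.09, -20.14, -27.19, -34.24]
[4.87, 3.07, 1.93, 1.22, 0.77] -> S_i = 4.87*0.63^i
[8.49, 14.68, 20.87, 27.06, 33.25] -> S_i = 8.49 + 6.19*i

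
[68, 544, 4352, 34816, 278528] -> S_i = 68*8^i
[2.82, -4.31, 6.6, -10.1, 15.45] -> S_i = 2.82*(-1.53)^i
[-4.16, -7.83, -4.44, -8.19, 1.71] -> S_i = Random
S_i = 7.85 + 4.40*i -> [7.85, 12.25, 16.65, 21.05, 25.45]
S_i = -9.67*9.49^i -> [-9.67, -91.77, -870.88, -8264.66, -78431.64]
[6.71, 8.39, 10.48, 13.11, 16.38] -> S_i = 6.71*1.25^i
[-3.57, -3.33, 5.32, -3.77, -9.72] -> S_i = Random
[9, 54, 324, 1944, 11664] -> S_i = 9*6^i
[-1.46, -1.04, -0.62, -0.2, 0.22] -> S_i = -1.46 + 0.42*i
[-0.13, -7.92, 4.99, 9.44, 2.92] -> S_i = Random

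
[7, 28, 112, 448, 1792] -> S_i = 7*4^i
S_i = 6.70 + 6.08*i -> [6.7, 12.78, 18.86, 24.94, 31.02]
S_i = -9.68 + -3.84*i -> [-9.68, -13.52, -17.36, -21.2, -25.04]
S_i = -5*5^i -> [-5, -25, -125, -625, -3125]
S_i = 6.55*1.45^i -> [6.55, 9.5, 13.77, 19.97, 28.95]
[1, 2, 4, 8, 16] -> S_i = 1*2^i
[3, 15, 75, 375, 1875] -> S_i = 3*5^i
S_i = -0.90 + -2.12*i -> [-0.9, -3.02, -5.14, -7.26, -9.38]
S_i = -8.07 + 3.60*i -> [-8.07, -4.47, -0.87, 2.73, 6.33]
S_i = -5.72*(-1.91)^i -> [-5.72, 10.93, -20.87, 39.86, -76.13]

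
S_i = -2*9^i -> [-2, -18, -162, -1458, -13122]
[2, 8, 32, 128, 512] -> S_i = 2*4^i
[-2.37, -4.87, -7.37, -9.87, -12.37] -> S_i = -2.37 + -2.50*i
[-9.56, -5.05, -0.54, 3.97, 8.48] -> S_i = -9.56 + 4.51*i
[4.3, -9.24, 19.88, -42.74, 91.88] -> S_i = 4.30*(-2.15)^i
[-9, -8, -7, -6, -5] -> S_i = -9 + 1*i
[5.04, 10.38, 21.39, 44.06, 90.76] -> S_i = 5.04*2.06^i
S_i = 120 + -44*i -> [120, 76, 32, -12, -56]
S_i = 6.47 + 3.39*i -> [6.47, 9.86, 13.25, 16.64, 20.03]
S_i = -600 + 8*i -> [-600, -592, -584, -576, -568]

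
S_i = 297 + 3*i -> [297, 300, 303, 306, 309]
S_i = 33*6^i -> [33, 198, 1188, 7128, 42768]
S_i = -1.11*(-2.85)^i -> [-1.11, 3.16, -9.02, 25.7, -73.23]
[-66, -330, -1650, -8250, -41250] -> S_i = -66*5^i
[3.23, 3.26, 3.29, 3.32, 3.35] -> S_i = 3.23 + 0.03*i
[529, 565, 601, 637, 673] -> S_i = 529 + 36*i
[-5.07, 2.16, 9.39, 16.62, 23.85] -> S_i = -5.07 + 7.23*i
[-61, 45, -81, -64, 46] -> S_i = Random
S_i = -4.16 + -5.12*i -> [-4.16, -9.28, -14.4, -19.52, -24.64]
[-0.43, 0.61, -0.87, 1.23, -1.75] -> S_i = -0.43*(-1.42)^i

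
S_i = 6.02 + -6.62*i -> [6.02, -0.6, -7.22, -13.84, -20.46]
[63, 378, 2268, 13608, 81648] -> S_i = 63*6^i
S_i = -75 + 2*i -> [-75, -73, -71, -69, -67]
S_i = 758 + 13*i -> [758, 771, 784, 797, 810]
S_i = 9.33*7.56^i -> [9.33, 70.53, 533.24, 4031.32, 30476.76]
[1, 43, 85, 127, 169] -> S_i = 1 + 42*i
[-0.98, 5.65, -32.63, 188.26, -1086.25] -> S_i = -0.98*(-5.77)^i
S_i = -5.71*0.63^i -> [-5.71, -3.6, -2.27, -1.43, -0.9]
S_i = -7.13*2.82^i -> [-7.13, -20.11, -56.7, -159.9, -450.91]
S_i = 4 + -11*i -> [4, -7, -18, -29, -40]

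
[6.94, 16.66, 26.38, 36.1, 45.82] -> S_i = 6.94 + 9.72*i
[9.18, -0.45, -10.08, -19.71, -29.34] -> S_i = 9.18 + -9.63*i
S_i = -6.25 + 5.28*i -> [-6.25, -0.97, 4.31, 9.59, 14.87]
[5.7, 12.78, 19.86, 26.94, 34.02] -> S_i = 5.70 + 7.08*i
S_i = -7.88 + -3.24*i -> [-7.88, -11.12, -14.36, -17.6, -20.84]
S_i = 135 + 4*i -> [135, 139, 143, 147, 151]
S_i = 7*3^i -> [7, 21, 63, 189, 567]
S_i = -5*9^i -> [-5, -45, -405, -3645, -32805]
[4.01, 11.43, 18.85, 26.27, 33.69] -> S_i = 4.01 + 7.42*i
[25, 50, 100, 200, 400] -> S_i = 25*2^i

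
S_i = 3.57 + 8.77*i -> [3.57, 12.34, 21.11, 29.88, 38.65]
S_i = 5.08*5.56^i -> [5.08, 28.24, 157.04, 873.15, 4854.71]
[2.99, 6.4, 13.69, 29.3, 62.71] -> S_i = 2.99*2.14^i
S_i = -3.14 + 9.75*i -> [-3.14, 6.61, 16.36, 26.11, 35.86]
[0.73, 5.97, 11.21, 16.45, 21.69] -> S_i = 0.73 + 5.24*i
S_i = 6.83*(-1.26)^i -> [6.83, -8.61, 10.84, -13.66, 17.21]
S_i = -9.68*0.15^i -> [-9.68, -1.45, -0.22, -0.03, -0.0]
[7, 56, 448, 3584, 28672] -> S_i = 7*8^i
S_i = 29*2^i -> [29, 58, 116, 232, 464]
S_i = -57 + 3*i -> [-57, -54, -51, -48, -45]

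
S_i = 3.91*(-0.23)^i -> [3.91, -0.9, 0.21, -0.05, 0.01]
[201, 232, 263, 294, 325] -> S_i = 201 + 31*i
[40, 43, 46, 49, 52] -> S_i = 40 + 3*i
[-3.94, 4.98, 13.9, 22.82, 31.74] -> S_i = -3.94 + 8.92*i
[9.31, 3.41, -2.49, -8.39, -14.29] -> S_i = 9.31 + -5.90*i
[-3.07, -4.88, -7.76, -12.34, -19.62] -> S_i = -3.07*1.59^i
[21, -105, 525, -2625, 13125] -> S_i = 21*-5^i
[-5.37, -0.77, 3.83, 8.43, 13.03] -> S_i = -5.37 + 4.60*i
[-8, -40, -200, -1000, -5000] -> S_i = -8*5^i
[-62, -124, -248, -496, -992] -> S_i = -62*2^i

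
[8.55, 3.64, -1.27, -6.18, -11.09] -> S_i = 8.55 + -4.91*i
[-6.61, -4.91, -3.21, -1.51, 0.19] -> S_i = -6.61 + 1.70*i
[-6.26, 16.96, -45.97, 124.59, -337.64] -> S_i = -6.26*(-2.71)^i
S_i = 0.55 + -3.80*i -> [0.55, -3.25, -7.05, -10.85, -14.65]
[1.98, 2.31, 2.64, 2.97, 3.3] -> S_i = 1.98 + 0.33*i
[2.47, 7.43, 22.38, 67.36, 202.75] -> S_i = 2.47*3.01^i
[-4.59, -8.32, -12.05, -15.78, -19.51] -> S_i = -4.59 + -3.73*i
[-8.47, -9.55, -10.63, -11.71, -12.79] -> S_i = -8.47 + -1.08*i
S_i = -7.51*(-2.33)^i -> [-7.51, 17.5, -40.77, 95.0, -221.34]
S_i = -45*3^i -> [-45, -135, -405, -1215, -3645]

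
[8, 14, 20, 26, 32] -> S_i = 8 + 6*i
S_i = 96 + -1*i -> [96, 95, 94, 93, 92]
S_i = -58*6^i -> [-58, -348, -2088, -12528, -75168]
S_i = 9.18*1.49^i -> [9.18, 13.68, 20.38, 30.37, 45.25]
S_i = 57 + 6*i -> [57, 63, 69, 75, 81]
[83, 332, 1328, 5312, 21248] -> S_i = 83*4^i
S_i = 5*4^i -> [5, 20, 80, 320, 1280]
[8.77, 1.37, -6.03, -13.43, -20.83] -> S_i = 8.77 + -7.40*i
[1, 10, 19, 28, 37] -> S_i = 1 + 9*i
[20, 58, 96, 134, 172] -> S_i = 20 + 38*i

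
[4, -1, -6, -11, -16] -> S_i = 4 + -5*i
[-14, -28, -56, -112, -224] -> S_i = -14*2^i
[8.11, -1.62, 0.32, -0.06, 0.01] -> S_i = 8.11*(-0.20)^i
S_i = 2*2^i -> [2, 4, 8, 16, 32]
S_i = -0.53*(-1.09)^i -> [-0.53, 0.58, -0.63, 0.69, -0.75]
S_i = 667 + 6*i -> [667, 673, 679, 685, 691]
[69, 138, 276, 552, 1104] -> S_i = 69*2^i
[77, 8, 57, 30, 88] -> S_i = Random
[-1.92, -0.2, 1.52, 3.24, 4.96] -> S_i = -1.92 + 1.72*i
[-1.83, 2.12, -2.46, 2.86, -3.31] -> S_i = -1.83*(-1.16)^i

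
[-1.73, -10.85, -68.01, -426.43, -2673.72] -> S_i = -1.73*6.27^i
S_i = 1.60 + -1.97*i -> [1.6, -0.37, -2.34, -4.31, -6.28]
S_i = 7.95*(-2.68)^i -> [7.95, -21.31, 57.1, -153.03, 410.12]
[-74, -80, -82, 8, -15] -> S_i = Random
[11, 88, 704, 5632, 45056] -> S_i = 11*8^i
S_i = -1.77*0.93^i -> [-1.77, -1.65, -1.53, -1.42, -1.32]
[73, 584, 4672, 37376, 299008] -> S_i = 73*8^i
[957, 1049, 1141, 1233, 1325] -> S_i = 957 + 92*i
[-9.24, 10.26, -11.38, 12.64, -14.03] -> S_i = -9.24*(-1.11)^i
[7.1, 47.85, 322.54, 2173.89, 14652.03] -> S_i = 7.10*6.74^i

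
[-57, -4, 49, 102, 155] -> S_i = -57 + 53*i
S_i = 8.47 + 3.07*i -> [8.47, 11.54, 14.61, 17.68, 20.75]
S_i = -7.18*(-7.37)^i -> [-7.18, 52.92, -390.0, 2874.27, -21183.34]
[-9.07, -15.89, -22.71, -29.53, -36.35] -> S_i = -9.07 + -6.82*i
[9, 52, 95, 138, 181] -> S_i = 9 + 43*i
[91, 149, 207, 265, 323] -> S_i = 91 + 58*i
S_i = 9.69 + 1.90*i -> [9.69, 11.59, 13.49, 15.39, 17.29]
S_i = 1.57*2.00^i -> [1.57, 3.14, 6.28, 12.56, 25.12]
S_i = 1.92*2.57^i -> [1.92, 4.93, 12.68, 32.59, 83.76]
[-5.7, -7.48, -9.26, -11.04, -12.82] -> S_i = -5.70 + -1.78*i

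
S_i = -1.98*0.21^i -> [-1.98, -0.42, -0.09, -0.02, -0.0]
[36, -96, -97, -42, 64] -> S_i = Random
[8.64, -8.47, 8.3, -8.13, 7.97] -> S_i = 8.64*(-0.98)^i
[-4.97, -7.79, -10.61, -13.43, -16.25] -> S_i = -4.97 + -2.82*i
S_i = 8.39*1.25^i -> [8.39, 10.49, 13.11, 16.39, 20.48]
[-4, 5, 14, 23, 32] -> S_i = -4 + 9*i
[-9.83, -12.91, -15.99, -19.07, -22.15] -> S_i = -9.83 + -3.08*i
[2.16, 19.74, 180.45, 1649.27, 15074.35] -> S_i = 2.16*9.14^i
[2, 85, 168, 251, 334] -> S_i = 2 + 83*i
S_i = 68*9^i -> [68, 612, 5508, 49572, 446148]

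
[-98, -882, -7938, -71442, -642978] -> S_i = -98*9^i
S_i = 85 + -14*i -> [85, 71, 57, 43, 29]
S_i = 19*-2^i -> [19, -38, 76, -152, 304]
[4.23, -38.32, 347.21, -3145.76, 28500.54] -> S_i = 4.23*(-9.06)^i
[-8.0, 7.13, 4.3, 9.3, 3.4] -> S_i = Random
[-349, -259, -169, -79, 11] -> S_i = -349 + 90*i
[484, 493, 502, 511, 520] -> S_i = 484 + 9*i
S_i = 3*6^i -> [3, 18, 108, 648, 3888]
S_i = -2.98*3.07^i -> [-2.98, -9.15, -28.09, -86.22, -264.71]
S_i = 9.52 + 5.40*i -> [9.52, 14.92, 20.32, 25.72, 31.12]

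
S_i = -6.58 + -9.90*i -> [-6.58, -16.48, -26.38, -36.28, -46.18]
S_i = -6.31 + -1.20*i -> [-6.31, -7.51, -8.71, -9.91, -11.11]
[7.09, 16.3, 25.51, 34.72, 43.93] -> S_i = 7.09 + 9.21*i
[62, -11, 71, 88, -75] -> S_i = Random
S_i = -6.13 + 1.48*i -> [-6.13, -4.65, -3.17, -1.69, -0.21]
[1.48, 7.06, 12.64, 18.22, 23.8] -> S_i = 1.48 + 5.58*i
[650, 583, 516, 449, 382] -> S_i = 650 + -67*i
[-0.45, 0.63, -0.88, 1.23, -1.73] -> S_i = -0.45*(-1.40)^i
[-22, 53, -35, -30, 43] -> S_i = Random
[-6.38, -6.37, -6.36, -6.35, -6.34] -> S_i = -6.38 + 0.01*i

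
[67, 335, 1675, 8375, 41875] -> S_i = 67*5^i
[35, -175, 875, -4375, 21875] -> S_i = 35*-5^i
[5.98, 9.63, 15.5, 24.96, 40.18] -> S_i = 5.98*1.61^i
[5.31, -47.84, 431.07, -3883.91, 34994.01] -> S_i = 5.31*(-9.01)^i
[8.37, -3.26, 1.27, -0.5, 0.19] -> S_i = 8.37*(-0.39)^i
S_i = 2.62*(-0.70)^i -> [2.62, -1.83, 1.28, -0.9, 0.63]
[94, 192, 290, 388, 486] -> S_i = 94 + 98*i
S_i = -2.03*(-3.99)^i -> [-2.03, 8.1, -32.32, 128.95, -514.5]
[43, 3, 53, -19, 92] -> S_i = Random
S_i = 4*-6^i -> [4, -24, 144, -864, 5184]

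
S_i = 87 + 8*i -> [87, 95, 103, 111, 119]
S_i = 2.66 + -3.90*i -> [2.66, -1.24, -5.14, -9.04, -12.94]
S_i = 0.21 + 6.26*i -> [0.21, 6.47, 12.73, 18.99, 25.25]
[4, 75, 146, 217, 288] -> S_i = 4 + 71*i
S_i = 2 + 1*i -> [2, 3, 4, 5, 6]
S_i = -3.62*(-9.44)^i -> [-3.62, 34.17, -322.59, 3045.26, -28747.27]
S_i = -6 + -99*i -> [-6, -105, -204, -303, -402]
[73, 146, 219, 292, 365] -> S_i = 73 + 73*i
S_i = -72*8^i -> [-72, -576, -4608, -36864, -294912]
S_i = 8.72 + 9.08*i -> [8.72, 17.8, 26.88, 35.96, 45.04]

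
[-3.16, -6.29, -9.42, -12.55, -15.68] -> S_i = -3.16 + -3.13*i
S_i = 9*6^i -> [9, 54, 324, 1944, 11664]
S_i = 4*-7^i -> [4, -28, 196, -1372, 9604]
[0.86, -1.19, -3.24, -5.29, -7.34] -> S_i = 0.86 + -2.05*i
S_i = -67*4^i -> [-67, -268, -1072, -4288, -17152]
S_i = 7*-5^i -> [7, -35, 175, -875, 4375]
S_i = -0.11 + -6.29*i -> [-0.11, -6.4, -12.69, -18.98, -25.27]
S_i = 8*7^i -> [8, 56, 392, 2744, 19208]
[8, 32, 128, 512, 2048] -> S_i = 8*4^i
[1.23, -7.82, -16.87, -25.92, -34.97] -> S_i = 1.23 + -9.05*i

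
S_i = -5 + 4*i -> [-5, -1, 3, 7, 11]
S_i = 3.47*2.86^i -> [3.47, 9.92, 28.38, 81.18, 232.16]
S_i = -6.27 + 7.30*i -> [-6.27, 1.03, 8.33, 15.63, 22.93]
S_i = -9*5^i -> [-9, -45, -225, -1125, -5625]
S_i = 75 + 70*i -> [75, 145, 215, 285, 355]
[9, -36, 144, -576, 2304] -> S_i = 9*-4^i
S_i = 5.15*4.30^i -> [5.15, 22.14, 95.22, 409.46, 1760.68]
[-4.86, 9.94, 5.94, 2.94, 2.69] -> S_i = Random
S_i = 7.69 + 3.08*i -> [7.69, 10.77, 13.85, 16.93, 20.01]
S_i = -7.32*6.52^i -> [-7.32, -47.73, -311.18, -2028.87, -13228.22]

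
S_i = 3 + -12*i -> [3, -9, -21, -33, -45]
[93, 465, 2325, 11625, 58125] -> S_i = 93*5^i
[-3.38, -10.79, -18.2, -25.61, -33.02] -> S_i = -3.38 + -7.41*i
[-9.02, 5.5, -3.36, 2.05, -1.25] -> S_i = -9.02*(-0.61)^i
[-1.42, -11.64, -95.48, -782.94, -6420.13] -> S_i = -1.42*8.20^i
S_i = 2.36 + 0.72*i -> [2.36, 3.08, 3.8, 4.52, 5.24]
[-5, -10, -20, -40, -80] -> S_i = -5*2^i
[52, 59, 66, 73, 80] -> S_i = 52 + 7*i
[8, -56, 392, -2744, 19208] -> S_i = 8*-7^i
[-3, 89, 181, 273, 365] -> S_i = -3 + 92*i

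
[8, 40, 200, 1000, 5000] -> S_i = 8*5^i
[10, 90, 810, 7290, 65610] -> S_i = 10*9^i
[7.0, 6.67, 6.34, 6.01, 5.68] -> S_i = 7.00 + -0.33*i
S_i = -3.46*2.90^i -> [-3.46, -10.03, -29.1, -84.39, -244.72]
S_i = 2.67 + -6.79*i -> [2.67, -4.12, -10.91, -17.7, -24.49]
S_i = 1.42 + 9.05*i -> [1.42, 10.47, 19.52, 28.57, 37.62]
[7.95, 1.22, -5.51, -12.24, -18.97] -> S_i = 7.95 + -6.73*i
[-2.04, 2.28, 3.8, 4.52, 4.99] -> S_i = Random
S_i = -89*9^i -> [-89, -801, -7209, -64881, -583929]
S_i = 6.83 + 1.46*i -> [6.83, 8.29, 9.75, 11.21, 12.67]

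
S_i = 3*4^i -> [3, 12, 48, 192, 768]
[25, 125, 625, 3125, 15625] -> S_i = 25*5^i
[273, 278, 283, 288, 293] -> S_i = 273 + 5*i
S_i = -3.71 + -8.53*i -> [-3.71, -12.24, -20.77, -29.3, -37.83]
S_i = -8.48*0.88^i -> [-8.48, -7.46, -6.57, -5.78, -5.09]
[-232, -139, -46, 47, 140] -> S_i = -232 + 93*i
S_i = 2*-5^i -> [2, -10, 50, -250, 1250]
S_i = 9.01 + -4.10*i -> [9.01, 4.91, 0.81, -3.29, -7.39]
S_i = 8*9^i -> [8, 72, 648, 5832, 52488]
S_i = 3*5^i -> [3, 15, 75, 375, 1875]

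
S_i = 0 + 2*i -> [0, 2, 4, 6, 8]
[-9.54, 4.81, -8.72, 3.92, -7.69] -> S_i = Random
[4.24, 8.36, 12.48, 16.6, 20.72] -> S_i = 4.24 + 4.12*i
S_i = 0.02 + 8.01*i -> [0.02, 8.03, 16.04, 24.05, 32.06]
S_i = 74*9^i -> [74, 666, 5994, 53946, 485514]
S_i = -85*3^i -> [-85, -255, -765, -2295, -6885]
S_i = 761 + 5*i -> [761, 766, 771, 776, 781]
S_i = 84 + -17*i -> [84, 67, 50, 33, 16]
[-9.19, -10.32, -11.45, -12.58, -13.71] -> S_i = -9.19 + -1.13*i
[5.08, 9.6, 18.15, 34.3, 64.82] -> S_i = 5.08*1.89^i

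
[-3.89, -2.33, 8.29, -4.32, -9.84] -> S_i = Random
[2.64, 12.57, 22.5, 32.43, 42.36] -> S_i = 2.64 + 9.93*i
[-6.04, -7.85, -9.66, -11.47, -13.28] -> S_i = -6.04 + -1.81*i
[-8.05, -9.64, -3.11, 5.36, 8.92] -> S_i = Random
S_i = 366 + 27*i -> [366, 393, 420, 447, 474]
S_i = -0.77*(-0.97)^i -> [-0.77, 0.75, -0.72, 0.7, -0.68]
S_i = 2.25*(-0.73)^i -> [2.25, -1.64, 1.2, -0.88, 0.64]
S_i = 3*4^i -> [3, 12, 48, 192, 768]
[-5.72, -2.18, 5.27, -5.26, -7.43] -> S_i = Random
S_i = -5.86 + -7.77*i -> [-5.86, -13.63, -21.4, -29.17, -36.94]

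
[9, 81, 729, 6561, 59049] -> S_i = 9*9^i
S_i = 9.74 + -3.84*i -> [9.74, 5.9, 2.06, -1.78, -5.62]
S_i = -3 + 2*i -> [-3, -1, 1, 3, 5]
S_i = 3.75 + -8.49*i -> [3.75, -4.74, -13.23, -21.72, -30.21]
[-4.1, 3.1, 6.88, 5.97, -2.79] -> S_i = Random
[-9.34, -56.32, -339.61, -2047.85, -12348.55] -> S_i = -9.34*6.03^i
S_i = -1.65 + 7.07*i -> [-1.65, 5.42, 12.49, 19.56, 26.63]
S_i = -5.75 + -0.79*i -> [-5.75, -6.54, -7.33, -8.12, -8.91]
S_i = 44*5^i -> [44, 220, 1100, 5500, 27500]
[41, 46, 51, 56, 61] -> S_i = 41 + 5*i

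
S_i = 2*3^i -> [2, 6, 18, 54, 162]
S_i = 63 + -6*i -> [63, 57, 51, 45, 39]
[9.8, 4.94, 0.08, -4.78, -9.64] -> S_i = 9.80 + -4.86*i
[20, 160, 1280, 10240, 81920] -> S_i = 20*8^i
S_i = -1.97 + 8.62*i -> [-1.97, 6.65, 15.27, 23.89, 32.51]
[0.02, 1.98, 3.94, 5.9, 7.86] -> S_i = 0.02 + 1.96*i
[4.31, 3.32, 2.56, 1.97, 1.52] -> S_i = 4.31*0.77^i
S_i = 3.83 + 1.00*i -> [3.83, 4.83, 5.83, 6.83, 7.83]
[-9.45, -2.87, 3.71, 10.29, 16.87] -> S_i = -9.45 + 6.58*i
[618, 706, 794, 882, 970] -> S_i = 618 + 88*i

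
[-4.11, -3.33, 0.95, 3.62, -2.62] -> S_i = Random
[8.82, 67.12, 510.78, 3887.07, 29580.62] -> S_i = 8.82*7.61^i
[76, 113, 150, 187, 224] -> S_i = 76 + 37*i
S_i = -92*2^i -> [-92, -184, -368, -736, -1472]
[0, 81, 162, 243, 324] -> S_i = 0 + 81*i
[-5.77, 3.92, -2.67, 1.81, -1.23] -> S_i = -5.77*(-0.68)^i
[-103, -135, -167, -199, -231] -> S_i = -103 + -32*i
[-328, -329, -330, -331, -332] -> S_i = -328 + -1*i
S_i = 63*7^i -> [63, 441, 3087, 21609, 151263]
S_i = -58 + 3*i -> [-58, -55, -52, -49, -46]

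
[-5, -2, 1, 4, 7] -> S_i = -5 + 3*i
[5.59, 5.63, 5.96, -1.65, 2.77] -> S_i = Random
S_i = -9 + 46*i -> [-9, 37, 83, 129, 175]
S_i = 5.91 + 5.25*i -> [5.91, 11.16, 16.41, 21.66, 26.91]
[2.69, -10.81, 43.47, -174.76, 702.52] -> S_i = 2.69*(-4.02)^i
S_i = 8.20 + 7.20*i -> [8.2, 15.4, 22.6, 29.8, 37.0]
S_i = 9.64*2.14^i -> [9.64, 20.63, 44.15, 94.48, 202.18]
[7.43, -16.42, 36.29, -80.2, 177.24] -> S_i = 7.43*(-2.21)^i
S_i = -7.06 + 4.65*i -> [-7.06, -2.41, 2.24, 6.89, 11.54]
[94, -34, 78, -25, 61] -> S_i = Random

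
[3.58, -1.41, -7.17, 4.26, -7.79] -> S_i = Random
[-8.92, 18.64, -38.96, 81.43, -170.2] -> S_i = -8.92*(-2.09)^i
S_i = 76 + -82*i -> [76, -6, -88, -170, -252]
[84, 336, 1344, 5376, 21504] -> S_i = 84*4^i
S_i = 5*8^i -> [5, 40, 320, 2560, 20480]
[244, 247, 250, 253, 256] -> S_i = 244 + 3*i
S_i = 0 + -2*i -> [0, -2, -4, -6, -8]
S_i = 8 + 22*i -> [8, 30, 52, 74, 96]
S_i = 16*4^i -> [16, 64, 256, 1024, 4096]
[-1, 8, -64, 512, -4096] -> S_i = -1*-8^i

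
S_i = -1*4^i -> [-1, -4, -16, -64, -256]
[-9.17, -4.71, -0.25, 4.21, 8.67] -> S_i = -9.17 + 4.46*i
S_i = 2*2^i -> [2, 4, 8, 16, 32]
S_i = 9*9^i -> [9, 81, 729, 6561, 59049]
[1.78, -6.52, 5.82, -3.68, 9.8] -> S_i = Random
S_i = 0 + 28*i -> [0, 28, 56, 84, 112]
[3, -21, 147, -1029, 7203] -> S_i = 3*-7^i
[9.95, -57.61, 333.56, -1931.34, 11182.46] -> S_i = 9.95*(-5.79)^i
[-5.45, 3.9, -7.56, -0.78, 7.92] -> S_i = Random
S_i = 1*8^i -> [1, 8, 64, 512, 4096]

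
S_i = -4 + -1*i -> [-4, -5, -6, -7, -8]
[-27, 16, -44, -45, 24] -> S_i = Random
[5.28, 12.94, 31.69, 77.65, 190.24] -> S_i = 5.28*2.45^i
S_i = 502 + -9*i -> [502, 493, 484, 475, 466]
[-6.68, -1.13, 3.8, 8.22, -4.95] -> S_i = Random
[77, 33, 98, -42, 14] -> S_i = Random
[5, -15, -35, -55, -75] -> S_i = 5 + -20*i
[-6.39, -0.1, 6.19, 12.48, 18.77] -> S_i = -6.39 + 6.29*i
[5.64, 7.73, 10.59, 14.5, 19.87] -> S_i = 5.64*1.37^i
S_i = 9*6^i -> [9, 54, 324, 1944, 11664]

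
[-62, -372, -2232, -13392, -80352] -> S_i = -62*6^i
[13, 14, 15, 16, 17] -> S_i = 13 + 1*i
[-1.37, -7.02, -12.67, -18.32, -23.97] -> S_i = -1.37 + -5.65*i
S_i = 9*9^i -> [9, 81, 729, 6561, 59049]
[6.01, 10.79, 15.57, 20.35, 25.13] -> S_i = 6.01 + 4.78*i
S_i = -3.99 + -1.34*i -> [-3.99, -5.33, -6.67, -8.01, -9.35]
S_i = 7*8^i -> [7, 56, 448, 3584, 28672]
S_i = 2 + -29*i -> [2, -27, -56, -85, -114]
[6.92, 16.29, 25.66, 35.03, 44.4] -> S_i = 6.92 + 9.37*i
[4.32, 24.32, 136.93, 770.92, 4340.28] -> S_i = 4.32*5.63^i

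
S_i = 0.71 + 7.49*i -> [0.71, 8.2, 15.69, 23.18, 30.67]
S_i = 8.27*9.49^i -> [8.27, 78.48, 744.8, 7068.12, 67076.49]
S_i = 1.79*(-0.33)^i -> [1.79, -0.59, 0.19, -0.06, 0.02]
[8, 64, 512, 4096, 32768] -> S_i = 8*8^i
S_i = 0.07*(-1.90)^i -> [0.07, -0.13, 0.25, -0.48, 0.91]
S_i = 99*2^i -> [99, 198, 396, 792, 1584]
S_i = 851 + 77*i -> [851, 928, 1005, 1082, 1159]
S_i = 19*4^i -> [19, 76, 304, 1216, 4864]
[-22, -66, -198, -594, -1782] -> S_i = -22*3^i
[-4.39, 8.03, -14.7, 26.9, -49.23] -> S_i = -4.39*(-1.83)^i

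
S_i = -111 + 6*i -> [-111, -105, -99, -93, -87]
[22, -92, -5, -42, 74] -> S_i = Random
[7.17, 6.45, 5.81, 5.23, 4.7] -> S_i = 7.17*0.90^i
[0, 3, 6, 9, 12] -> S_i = 0 + 3*i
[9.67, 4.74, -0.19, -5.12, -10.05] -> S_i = 9.67 + -4.93*i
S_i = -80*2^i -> [-80, -160, -320, -640, -1280]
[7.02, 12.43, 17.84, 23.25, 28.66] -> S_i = 7.02 + 5.41*i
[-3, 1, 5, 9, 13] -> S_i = -3 + 4*i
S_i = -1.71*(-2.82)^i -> [-1.71, 4.82, -13.6, 38.35, -108.14]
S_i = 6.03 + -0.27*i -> [6.03, 5.76, 5.49, 5.22, 4.95]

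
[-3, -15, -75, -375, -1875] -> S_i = -3*5^i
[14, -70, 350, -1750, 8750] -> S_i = 14*-5^i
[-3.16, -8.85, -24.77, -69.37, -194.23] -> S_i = -3.16*2.80^i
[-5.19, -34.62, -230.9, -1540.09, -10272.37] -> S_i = -5.19*6.67^i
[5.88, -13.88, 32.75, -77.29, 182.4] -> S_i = 5.88*(-2.36)^i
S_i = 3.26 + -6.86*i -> [3.26, -3.6, -10.46, -17.32, -24.18]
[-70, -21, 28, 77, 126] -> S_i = -70 + 49*i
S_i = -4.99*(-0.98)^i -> [-4.99, 4.89, -4.79, 4.7, -4.6]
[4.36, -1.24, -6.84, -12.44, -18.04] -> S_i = 4.36 + -5.60*i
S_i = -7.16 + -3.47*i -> [-7.16, -10.63, -14.1, -17.57, -21.04]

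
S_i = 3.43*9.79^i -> [3.43, 33.58, 328.75, 3218.42, 31508.29]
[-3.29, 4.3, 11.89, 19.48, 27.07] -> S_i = -3.29 + 7.59*i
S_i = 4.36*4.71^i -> [4.36, 20.54, 96.72, 455.56, 2145.71]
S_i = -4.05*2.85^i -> [-4.05, -11.54, -32.9, -93.75, -267.2]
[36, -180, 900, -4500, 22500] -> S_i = 36*-5^i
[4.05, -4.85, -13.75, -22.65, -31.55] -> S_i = 4.05 + -8.90*i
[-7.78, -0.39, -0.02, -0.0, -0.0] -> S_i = -7.78*0.05^i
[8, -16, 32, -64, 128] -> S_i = 8*-2^i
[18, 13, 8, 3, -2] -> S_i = 18 + -5*i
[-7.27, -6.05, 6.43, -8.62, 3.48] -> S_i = Random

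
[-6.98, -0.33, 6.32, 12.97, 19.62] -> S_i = -6.98 + 6.65*i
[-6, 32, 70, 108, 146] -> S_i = -6 + 38*i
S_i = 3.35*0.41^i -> [3.35, 1.37, 0.56, 0.23, 0.09]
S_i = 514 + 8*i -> [514, 522, 530, 538, 546]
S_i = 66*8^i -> [66, 528, 4224, 33792, 270336]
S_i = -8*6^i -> [-8, -48, -288, -1728, -10368]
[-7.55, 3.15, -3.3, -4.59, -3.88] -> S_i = Random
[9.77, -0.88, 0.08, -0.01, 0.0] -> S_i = 9.77*(-0.09)^i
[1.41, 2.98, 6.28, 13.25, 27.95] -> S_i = 1.41*2.11^i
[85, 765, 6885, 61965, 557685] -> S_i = 85*9^i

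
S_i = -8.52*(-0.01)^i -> [-8.52, 0.09, -0.0, 0.0, -0.0]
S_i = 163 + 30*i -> [163, 193, 223, 253, 283]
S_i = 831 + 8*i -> [831, 839, 847, 855, 863]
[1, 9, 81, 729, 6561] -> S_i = 1*9^i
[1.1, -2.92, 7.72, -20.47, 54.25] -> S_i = 1.10*(-2.65)^i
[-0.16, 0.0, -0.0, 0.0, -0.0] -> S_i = -0.16*(-0.02)^i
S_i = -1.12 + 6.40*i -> [-1.12, 5.28, 11.68, 18.08, 24.48]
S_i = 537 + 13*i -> [537, 550, 563, 576, 589]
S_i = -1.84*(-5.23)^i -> [-1.84, 9.62, -50.33, 263.22, -1376.65]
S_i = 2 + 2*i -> [2, 4, 6, 8, 10]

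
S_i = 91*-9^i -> [91, -819, 7371, -66339, 597051]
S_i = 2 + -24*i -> [2, -22, -46, -70, -94]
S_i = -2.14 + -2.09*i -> [-2.14, -4.23, -6.32, -8.41, -10.5]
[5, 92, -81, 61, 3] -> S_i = Random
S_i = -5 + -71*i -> [-5, -76, -147, -218, -289]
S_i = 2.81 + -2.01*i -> [2.81, 0.8, -1.21, -3.22, -5.23]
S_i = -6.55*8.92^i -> [-6.55, -58.43, -521.16, -4648.75, -41466.82]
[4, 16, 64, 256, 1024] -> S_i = 4*4^i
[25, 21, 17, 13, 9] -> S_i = 25 + -4*i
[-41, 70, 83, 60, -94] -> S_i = Random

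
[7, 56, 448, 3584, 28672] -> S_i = 7*8^i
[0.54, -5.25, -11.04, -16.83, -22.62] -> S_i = 0.54 + -5.79*i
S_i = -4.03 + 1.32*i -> [-4.03, -2.71, -1.39, -0.07, 1.25]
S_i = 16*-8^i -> [16, -128, 1024, -8192, 65536]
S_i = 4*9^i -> [4, 36, 324, 2916, 26244]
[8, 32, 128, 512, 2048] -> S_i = 8*4^i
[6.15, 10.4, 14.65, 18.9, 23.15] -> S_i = 6.15 + 4.25*i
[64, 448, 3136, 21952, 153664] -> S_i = 64*7^i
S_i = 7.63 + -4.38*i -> [7.63, 3.25, -1.13, -5.51, -9.89]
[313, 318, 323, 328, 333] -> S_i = 313 + 5*i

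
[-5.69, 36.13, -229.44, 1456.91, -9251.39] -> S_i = -5.69*(-6.35)^i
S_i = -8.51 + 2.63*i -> [-8.51, -5.88, -3.25, -0.62, 2.01]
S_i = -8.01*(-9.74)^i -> [-8.01, 78.02, -759.89, 7401.32, -72088.89]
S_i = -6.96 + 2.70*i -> [-6.96, -4.26, -1.56, 1.14, 3.84]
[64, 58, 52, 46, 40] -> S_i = 64 + -6*i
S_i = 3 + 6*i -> [3, 9, 15, 21, 27]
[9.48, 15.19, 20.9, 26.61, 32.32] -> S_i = 9.48 + 5.71*i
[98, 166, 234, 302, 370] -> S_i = 98 + 68*i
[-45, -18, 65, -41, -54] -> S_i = Random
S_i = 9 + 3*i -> [9, 12, 15, 18, 21]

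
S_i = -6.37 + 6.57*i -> [-6.37, 0.2, 6.77, 13.34, 19.91]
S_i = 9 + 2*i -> [9, 11, 13, 15, 17]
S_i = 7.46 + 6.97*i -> [7.46, 14.43, 21.4, 28.37, 35.34]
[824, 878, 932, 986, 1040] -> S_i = 824 + 54*i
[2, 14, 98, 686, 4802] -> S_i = 2*7^i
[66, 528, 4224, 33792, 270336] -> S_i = 66*8^i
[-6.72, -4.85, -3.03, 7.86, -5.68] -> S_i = Random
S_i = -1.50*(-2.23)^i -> [-1.5, 3.34, -7.46, 16.63, -37.09]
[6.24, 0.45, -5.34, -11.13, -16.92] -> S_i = 6.24 + -5.79*i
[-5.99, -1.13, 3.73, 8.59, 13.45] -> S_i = -5.99 + 4.86*i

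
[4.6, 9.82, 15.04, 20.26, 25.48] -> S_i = 4.60 + 5.22*i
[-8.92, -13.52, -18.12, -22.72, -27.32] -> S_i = -8.92 + -4.60*i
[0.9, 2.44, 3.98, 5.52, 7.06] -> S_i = 0.90 + 1.54*i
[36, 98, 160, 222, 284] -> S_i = 36 + 62*i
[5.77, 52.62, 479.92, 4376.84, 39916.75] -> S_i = 5.77*9.12^i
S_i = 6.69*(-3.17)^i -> [6.69, -21.21, 67.23, -213.11, 675.56]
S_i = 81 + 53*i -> [81, 134, 187, 240, 293]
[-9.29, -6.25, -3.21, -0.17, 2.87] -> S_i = -9.29 + 3.04*i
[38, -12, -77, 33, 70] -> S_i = Random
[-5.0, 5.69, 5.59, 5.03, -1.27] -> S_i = Random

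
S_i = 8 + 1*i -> [8, 9, 10, 11, 12]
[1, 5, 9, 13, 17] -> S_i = 1 + 4*i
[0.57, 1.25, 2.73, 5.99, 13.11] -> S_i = 0.57*2.19^i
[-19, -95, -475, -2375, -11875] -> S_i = -19*5^i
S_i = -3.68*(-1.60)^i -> [-3.68, 5.89, -9.42, 15.07, -24.12]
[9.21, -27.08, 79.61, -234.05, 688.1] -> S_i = 9.21*(-2.94)^i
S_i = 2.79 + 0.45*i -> [2.79, 3.24, 3.69, 4.14, 4.59]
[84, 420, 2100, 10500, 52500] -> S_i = 84*5^i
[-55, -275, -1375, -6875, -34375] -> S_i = -55*5^i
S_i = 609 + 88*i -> [609, 697, 785, 873, 961]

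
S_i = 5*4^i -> [5, 20, 80, 320, 1280]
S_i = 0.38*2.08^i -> [0.38, 0.79, 1.64, 3.42, 7.11]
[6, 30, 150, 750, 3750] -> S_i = 6*5^i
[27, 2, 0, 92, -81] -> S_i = Random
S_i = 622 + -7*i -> [622, 615, 608, 601, 594]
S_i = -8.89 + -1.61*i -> [-8.89, -10.5, -12.11, -13.72, -15.33]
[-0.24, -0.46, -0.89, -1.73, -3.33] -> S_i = -0.24*1.93^i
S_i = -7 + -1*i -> [-7, -8, -9, -10, -11]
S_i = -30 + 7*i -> [-30, -23, -16, -9, -2]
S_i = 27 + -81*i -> [27, -54, -135, -216, -297]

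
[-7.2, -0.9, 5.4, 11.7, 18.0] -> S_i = -7.20 + 6.30*i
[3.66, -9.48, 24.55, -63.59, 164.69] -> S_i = 3.66*(-2.59)^i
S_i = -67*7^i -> [-67, -469, -3283, -22981, -160867]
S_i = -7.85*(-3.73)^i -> [-7.85, 29.28, -109.22, 407.38, -1519.51]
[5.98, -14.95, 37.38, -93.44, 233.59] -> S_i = 5.98*(-2.50)^i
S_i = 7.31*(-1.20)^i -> [7.31, -8.77, 10.53, -12.63, 15.16]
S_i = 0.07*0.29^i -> [0.07, 0.02, 0.01, 0.0, 0.0]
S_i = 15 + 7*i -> [15, 22, 29, 36, 43]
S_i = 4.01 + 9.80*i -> [4.01, 13.81, 23.61, 33.41, 43.21]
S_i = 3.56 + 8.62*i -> [3.56, 12.18, 20.8, 29.42, 38.04]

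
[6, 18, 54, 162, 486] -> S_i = 6*3^i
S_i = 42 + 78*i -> [42, 120, 198, 276, 354]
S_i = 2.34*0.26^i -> [2.34, 0.61, 0.16, 0.04, 0.01]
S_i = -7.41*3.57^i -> [-7.41, -26.45, -94.44, -337.15, -1203.62]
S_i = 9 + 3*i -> [9, 12, 15, 18, 21]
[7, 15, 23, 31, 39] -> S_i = 7 + 8*i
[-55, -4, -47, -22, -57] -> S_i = Random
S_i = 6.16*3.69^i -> [6.16, 22.73, 83.88, 309.5, 1142.05]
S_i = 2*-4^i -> [2, -8, 32, -128, 512]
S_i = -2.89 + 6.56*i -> [-2.89, 3.67, 10.23, 16.79, 23.35]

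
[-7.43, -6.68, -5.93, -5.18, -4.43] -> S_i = -7.43 + 0.75*i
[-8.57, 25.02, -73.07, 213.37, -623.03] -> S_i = -8.57*(-2.92)^i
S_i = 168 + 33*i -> [168, 201, 234, 267, 300]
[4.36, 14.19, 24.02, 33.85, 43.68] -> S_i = 4.36 + 9.83*i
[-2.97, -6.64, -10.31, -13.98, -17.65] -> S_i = -2.97 + -3.67*i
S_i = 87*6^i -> [87, 522, 3132, 18792, 112752]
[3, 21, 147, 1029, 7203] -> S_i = 3*7^i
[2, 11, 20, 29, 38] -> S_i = 2 + 9*i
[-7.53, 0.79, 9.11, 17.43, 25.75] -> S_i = -7.53 + 8.32*i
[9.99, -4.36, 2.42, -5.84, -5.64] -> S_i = Random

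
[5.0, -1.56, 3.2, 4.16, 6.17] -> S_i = Random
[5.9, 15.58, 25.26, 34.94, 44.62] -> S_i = 5.90 + 9.68*i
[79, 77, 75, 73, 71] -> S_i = 79 + -2*i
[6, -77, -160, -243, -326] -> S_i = 6 + -83*i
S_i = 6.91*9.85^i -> [6.91, 68.06, 670.43, 6603.69, 65046.36]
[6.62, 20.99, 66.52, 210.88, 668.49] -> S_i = 6.62*3.17^i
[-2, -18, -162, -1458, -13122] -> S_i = -2*9^i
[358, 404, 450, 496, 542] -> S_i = 358 + 46*i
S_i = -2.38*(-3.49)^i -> [-2.38, 8.31, -28.99, 101.17, -353.08]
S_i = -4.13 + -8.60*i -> [-4.13, -12.73, -21.33, -29.93, -38.53]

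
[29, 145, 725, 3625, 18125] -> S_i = 29*5^i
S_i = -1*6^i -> [-1, -6, -36, -216, -1296]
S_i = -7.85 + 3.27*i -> [-7.85, -4.58, -1.31, 1.96, 5.23]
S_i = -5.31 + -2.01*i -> [-5.31, -7.32, -9.33, -11.34, -13.35]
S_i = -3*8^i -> [-3, -24, -192, -1536, -12288]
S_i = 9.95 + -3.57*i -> [9.95, 6.38, 2.81, -0.76, -4.33]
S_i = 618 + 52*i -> [618, 670, 722, 774, 826]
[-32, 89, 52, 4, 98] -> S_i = Random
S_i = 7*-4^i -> [7, -28, 112, -448, 1792]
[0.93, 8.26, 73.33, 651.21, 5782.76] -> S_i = 0.93*8.88^i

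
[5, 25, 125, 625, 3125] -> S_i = 5*5^i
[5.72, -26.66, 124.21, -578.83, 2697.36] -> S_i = 5.72*(-4.66)^i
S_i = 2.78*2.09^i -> [2.78, 5.81, 12.14, 25.38, 53.04]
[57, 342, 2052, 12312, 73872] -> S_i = 57*6^i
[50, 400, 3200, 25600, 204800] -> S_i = 50*8^i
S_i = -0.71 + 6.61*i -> [-0.71, 5.9, 12.51, 19.12, 25.73]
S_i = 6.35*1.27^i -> [6.35, 8.06, 10.24, 13.01, 16.52]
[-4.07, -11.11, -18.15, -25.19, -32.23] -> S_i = -4.07 + -7.04*i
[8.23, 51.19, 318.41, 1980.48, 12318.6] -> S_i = 8.23*6.22^i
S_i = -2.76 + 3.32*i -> [-2.76, 0.56, 3.88, 7.2, 10.52]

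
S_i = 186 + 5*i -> [186, 191, 196, 201, 206]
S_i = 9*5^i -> [9, 45, 225, 1125, 5625]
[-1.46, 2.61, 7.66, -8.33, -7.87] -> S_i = Random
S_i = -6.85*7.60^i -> [-6.85, -52.06, -395.66, -3006.99, -22853.09]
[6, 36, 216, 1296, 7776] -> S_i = 6*6^i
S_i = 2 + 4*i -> [2, 6, 10, 14, 18]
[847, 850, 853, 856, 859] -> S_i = 847 + 3*i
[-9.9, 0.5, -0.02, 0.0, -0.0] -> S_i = -9.90*(-0.05)^i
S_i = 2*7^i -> [2, 14, 98, 686, 4802]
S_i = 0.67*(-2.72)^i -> [0.67, -1.82, 4.96, -13.48, 36.67]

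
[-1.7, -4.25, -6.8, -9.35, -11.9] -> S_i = -1.70 + -2.55*i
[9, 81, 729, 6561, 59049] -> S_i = 9*9^i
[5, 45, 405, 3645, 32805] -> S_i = 5*9^i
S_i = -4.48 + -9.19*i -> [-4.48, -13.67, -22.86, -32.05, -41.24]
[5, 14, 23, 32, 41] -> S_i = 5 + 9*i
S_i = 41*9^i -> [41, 369, 3321, 29889, 269001]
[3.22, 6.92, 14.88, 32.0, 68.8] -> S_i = 3.22*2.15^i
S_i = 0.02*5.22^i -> [0.02, 0.1, 0.54, 2.84, 14.85]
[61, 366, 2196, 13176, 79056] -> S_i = 61*6^i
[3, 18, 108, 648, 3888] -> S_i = 3*6^i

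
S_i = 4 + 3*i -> [4, 7, 10, 13, 16]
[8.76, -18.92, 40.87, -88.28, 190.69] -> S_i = 8.76*(-2.16)^i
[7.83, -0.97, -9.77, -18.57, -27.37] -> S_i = 7.83 + -8.80*i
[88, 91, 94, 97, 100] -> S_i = 88 + 3*i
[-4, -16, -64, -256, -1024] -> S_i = -4*4^i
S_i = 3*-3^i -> [3, -9, 27, -81, 243]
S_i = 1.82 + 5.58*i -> [1.82, 7.4, 12.98, 18.56, 24.14]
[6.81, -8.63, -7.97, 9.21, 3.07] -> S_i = Random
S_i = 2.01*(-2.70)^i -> [2.01, -5.43, 14.65, -39.56, 106.82]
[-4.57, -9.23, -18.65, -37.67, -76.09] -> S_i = -4.57*2.02^i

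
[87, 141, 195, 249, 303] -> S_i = 87 + 54*i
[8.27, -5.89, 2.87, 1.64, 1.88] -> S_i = Random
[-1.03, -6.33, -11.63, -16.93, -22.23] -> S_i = -1.03 + -5.30*i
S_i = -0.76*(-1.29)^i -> [-0.76, 0.98, -1.26, 1.63, -2.1]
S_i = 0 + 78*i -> [0, 78, 156, 234, 312]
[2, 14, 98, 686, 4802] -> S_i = 2*7^i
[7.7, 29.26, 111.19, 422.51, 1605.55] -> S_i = 7.70*3.80^i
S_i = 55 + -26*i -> [55, 29, 3, -23, -49]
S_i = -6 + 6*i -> [-6, 0, 6, 12, 18]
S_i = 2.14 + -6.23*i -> [2.14, -4.09, -10.32, -16.55, -22.78]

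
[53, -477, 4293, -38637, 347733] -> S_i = 53*-9^i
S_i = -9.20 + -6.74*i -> [-9.2, -15.94, -22.68, -29.42, -36.16]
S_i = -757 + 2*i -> [-757, -755, -753, -751, -749]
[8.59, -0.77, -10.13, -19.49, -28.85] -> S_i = 8.59 + -9.36*i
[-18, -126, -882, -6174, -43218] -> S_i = -18*7^i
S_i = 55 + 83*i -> [55, 138, 221, 304, 387]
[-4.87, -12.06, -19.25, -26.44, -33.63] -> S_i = -4.87 + -7.19*i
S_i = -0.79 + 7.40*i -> [-0.79, 6.61, 14.01, 21.41, 28.81]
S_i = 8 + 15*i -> [8, 23, 38, 53, 68]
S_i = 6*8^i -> [6, 48, 384, 3072, 24576]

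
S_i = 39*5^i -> [39, 195, 975, 4875, 24375]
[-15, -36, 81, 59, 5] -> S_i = Random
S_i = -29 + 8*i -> [-29, -21, -13, -5, 3]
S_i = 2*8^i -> [2, 16, 128, 1024, 8192]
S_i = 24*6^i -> [24, 144, 864, 5184, 31104]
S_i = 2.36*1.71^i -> [2.36, 4.04, 6.9, 11.8, 20.18]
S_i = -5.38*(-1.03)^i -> [-5.38, 5.54, -5.71, 5.88, -6.06]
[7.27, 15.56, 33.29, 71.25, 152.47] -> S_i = 7.27*2.14^i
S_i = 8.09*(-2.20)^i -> [8.09, -17.8, 39.16, -86.14, 189.51]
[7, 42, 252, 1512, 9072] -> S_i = 7*6^i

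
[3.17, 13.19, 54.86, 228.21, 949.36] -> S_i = 3.17*4.16^i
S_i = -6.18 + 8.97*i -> [-6.18, 2.79, 11.76, 20.73, 29.7]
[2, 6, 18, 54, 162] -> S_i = 2*3^i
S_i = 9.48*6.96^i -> [9.48, 65.98, 459.23, 3196.22, 22245.66]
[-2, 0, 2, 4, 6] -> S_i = -2 + 2*i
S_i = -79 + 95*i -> [-79, 16, 111, 206, 301]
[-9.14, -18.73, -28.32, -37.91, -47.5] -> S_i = -9.14 + -9.59*i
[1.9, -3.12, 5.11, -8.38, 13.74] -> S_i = 1.90*(-1.64)^i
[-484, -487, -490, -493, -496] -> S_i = -484 + -3*i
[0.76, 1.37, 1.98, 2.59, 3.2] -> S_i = 0.76 + 0.61*i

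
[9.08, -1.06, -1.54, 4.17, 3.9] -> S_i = Random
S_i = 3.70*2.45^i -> [3.7, 9.07, 22.21, 54.41, 133.31]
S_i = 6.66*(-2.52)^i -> [6.66, -16.78, 42.29, -106.58, 268.58]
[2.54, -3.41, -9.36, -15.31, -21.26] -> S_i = 2.54 + -5.95*i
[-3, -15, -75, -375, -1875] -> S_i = -3*5^i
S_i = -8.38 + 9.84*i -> [-8.38, 1.46, 11.3, 21.14, 30.98]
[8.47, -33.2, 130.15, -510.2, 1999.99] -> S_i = 8.47*(-3.92)^i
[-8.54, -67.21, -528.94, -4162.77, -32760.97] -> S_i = -8.54*7.87^i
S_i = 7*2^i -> [7, 14, 28, 56, 112]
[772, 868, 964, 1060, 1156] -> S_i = 772 + 96*i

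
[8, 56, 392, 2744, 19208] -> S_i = 8*7^i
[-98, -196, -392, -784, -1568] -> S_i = -98*2^i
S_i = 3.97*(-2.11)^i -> [3.97, -8.38, 17.67, -37.29, 78.69]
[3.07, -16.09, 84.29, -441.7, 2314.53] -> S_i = 3.07*(-5.24)^i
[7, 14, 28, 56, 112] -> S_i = 7*2^i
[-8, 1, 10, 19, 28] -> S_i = -8 + 9*i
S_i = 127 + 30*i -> [127, 157, 187, 217, 247]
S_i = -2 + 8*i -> [-2, 6, 14, 22, 30]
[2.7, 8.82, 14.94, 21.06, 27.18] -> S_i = 2.70 + 6.12*i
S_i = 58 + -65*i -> [58, -7, -72, -137, -202]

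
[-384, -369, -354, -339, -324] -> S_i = -384 + 15*i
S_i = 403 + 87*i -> [403, 490, 577, 664, 751]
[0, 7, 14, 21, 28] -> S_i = 0 + 7*i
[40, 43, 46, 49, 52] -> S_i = 40 + 3*i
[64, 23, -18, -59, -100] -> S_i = 64 + -41*i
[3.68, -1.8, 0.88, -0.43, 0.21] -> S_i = 3.68*(-0.49)^i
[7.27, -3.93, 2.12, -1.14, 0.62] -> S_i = 7.27*(-0.54)^i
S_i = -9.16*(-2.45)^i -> [-9.16, 22.44, -54.98, 134.71, -330.03]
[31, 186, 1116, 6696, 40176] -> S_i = 31*6^i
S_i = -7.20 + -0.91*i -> [-7.2, -8.11, -9.02, -9.93, -10.84]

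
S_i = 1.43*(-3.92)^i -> [1.43, -5.61, 21.97, -86.14, 337.66]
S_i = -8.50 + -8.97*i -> [-8.5, -17.47, -26.44, -35.41, -44.38]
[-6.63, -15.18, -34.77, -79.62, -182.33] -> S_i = -6.63*2.29^i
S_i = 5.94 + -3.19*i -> [5.94, 2.75, -0.44, -3.63, -6.82]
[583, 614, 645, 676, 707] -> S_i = 583 + 31*i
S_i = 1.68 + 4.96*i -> [1.68, 6.64, 11.6, 16.56, 21.52]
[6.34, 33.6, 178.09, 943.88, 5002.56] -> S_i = 6.34*5.30^i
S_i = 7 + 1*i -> [7, 8, 9, 10, 11]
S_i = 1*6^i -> [1, 6, 36, 216, 1296]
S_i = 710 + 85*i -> [710, 795, 880, 965, 1050]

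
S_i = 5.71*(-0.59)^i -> [5.71, -3.37, 1.99, -1.17, 0.69]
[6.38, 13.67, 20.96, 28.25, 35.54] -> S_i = 6.38 + 7.29*i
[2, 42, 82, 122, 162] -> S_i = 2 + 40*i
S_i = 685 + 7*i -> [685, 692, 699, 706, 713]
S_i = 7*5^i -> [7, 35, 175, 875, 4375]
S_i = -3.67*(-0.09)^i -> [-3.67, 0.33, -0.03, 0.0, -0.0]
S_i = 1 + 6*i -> [1, 7, 13, 19, 25]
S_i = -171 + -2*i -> [-171, -173, -175, -177, -179]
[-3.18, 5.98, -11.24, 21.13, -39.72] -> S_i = -3.18*(-1.88)^i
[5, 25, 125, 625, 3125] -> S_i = 5*5^i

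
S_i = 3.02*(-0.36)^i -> [3.02, -1.09, 0.39, -0.14, 0.05]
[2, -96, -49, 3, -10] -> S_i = Random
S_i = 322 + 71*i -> [322, 393, 464, 535, 606]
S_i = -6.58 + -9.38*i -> [-6.58, -15.96, -25.34, -34.72, -44.1]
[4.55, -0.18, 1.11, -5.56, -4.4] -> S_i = Random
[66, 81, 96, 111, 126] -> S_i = 66 + 15*i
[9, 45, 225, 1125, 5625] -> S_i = 9*5^i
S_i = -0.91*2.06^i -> [-0.91, -1.87, -3.86, -7.96, -16.39]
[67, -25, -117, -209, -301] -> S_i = 67 + -92*i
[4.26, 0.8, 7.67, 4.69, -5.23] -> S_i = Random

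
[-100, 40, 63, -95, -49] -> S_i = Random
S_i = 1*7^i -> [1, 7, 49, 343, 2401]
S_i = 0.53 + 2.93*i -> [0.53, 3.46, 6.39, 9.32, 12.25]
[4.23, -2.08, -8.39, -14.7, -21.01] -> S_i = 4.23 + -6.31*i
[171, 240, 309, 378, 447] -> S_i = 171 + 69*i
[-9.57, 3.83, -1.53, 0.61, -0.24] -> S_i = -9.57*(-0.40)^i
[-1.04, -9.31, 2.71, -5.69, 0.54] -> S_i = Random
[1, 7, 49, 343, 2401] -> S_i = 1*7^i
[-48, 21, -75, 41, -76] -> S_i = Random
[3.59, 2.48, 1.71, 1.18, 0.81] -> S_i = 3.59*0.69^i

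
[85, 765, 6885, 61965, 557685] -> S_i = 85*9^i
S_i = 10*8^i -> [10, 80, 640, 5120, 40960]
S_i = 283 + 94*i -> [283, 377, 471, 565, 659]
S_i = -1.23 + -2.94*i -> [-1.23, -4.17, -7.11, -10.05, -12.99]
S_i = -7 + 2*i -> [-7, -5, -3, -1, 1]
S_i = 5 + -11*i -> [5, -6, -17, -28, -39]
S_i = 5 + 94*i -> [5, 99, 193, 287, 381]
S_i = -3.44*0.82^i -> [-3.44, -2.82, -2.31, -1.9, -1.56]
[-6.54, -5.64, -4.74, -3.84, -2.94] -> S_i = -6.54 + 0.90*i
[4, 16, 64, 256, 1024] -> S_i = 4*4^i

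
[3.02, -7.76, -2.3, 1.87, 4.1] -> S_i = Random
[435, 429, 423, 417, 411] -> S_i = 435 + -6*i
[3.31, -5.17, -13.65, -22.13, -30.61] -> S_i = 3.31 + -8.48*i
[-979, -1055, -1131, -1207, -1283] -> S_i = -979 + -76*i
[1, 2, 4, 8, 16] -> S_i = 1*2^i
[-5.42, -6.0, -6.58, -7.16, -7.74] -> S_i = -5.42 + -0.58*i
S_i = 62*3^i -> [62, 186, 558, 1674, 5022]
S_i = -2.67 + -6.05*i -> [-2.67, -8.72, -14.77, -20.82, -26.87]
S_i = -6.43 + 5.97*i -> [-6.43, -0.46, 5.51, 11.48, 17.45]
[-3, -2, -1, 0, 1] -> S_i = -3 + 1*i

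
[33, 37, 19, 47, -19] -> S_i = Random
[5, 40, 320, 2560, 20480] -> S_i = 5*8^i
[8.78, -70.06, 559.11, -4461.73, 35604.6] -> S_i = 8.78*(-7.98)^i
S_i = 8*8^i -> [8, 64, 512, 4096, 32768]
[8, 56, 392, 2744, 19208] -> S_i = 8*7^i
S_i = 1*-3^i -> [1, -3, 9, -27, 81]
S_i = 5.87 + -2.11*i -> [5.87, 3.76, 1.65, -0.46, -2.57]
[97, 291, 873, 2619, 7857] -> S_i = 97*3^i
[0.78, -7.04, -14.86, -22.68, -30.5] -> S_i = 0.78 + -7.82*i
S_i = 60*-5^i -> [60, -300, 1500, -7500, 37500]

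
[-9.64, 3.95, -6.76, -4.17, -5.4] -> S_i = Random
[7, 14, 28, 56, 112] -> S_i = 7*2^i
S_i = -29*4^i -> [-29, -116, -464, -1856, -7424]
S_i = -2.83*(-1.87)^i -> [-2.83, 5.29, -9.9, 18.51, -34.61]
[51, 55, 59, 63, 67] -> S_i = 51 + 4*i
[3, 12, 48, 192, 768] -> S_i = 3*4^i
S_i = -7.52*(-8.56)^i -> [-7.52, 64.37, -551.02, 4716.71, -40375.03]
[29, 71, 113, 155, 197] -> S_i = 29 + 42*i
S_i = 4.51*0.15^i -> [4.51, 0.68, 0.1, 0.02, 0.0]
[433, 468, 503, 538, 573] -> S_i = 433 + 35*i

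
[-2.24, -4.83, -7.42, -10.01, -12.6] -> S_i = -2.24 + -2.59*i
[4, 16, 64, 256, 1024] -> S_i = 4*4^i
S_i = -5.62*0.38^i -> [-5.62, -2.14, -0.81, -0.31, -0.12]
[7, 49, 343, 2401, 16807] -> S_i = 7*7^i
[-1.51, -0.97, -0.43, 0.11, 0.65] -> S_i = -1.51 + 0.54*i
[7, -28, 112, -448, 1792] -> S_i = 7*-4^i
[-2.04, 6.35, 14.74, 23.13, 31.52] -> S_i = -2.04 + 8.39*i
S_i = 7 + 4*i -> [7, 11, 15, 19, 23]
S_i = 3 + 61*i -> [3, 64, 125, 186, 247]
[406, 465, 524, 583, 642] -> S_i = 406 + 59*i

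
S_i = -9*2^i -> [-9, -18, -36, -72, -144]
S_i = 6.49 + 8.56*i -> [6.49, 15.05, 23.61, 32.17, 40.73]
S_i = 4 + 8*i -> [4, 12, 20, 28, 36]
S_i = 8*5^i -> [8, 40, 200, 1000, 5000]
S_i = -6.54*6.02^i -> [-6.54, -39.37, -237.01, -1426.81, -8589.42]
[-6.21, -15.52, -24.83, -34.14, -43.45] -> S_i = -6.21 + -9.31*i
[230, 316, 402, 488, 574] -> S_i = 230 + 86*i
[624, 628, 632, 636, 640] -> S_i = 624 + 4*i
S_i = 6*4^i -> [6, 24, 96, 384, 1536]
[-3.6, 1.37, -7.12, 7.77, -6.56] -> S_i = Random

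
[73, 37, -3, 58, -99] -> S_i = Random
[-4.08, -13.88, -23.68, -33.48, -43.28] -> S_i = -4.08 + -9.80*i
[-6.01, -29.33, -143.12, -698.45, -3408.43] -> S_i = -6.01*4.88^i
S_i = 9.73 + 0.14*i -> [9.73, 9.87, 10.01, 10.15, 10.29]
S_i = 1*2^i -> [1, 2, 4, 8, 16]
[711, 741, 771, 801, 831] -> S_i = 711 + 30*i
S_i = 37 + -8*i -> [37, 29, 21, 13, 5]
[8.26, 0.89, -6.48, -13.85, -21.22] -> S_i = 8.26 + -7.37*i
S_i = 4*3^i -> [4, 12, 36, 108, 324]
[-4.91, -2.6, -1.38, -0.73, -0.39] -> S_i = -4.91*0.53^i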